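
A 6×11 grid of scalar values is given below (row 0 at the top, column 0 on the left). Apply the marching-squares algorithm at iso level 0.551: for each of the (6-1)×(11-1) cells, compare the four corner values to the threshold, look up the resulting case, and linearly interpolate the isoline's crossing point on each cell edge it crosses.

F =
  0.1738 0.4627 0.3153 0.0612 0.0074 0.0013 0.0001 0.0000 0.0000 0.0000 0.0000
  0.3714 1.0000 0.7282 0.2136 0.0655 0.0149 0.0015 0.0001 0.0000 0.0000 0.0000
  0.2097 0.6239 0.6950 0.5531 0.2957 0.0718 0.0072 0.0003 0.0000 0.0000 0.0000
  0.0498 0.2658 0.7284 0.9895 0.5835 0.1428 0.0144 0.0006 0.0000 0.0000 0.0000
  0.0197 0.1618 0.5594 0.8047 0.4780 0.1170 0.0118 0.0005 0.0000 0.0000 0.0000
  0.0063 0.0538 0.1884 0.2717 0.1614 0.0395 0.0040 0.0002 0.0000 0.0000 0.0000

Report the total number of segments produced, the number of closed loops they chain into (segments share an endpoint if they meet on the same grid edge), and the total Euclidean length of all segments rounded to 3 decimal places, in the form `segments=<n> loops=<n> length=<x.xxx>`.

cell (0,0): code 0100 → (0.164,1.000)–(1.000,0.286)
cell (0,1): code 1100 → (0.571,2.000)–(0.164,1.000)
cell (0,2): code 1000 → (1.000,2.344)–(0.571,2.000)
cell (1,0): code 0110 → (1.000,0.286)–(2.000,0.824)
cell (1,2): code 1101 → (1.994,3.000)–(1.000,2.344)
cell (1,3): code 1000 → (2.000,3.008)–(1.994,3.000)
cell (2,0): code 0010 → (2.000,0.824)–(2.204,1.000)
cell (2,1): code 0111 → (2.204,1.000)–(3.000,1.617)
cell (2,3): code 1101 → (2.887,4.000)–(2.000,3.008)
cell (2,4): code 1000 → (3.000,4.074)–(2.887,4.000)
cell (3,1): code 0110 → (3.000,1.617)–(4.000,1.979)
cell (3,3): code 1011 → (4.000,3.777)–(3.308,4.000)
cell (3,4): code 0001 → (3.308,4.000)–(3.000,4.074)
cell (4,1): code 0010 → (4.000,1.979)–(4.023,2.000)
cell (4,2): code 0011 → (4.023,2.000)–(4.476,3.000)
cell (4,3): code 0001 → (4.476,3.000)–(4.000,3.777)
total: 16 segments, chained into 1 closed loop(s), length Σ = 11.954616

segments=16 loops=1 length=11.955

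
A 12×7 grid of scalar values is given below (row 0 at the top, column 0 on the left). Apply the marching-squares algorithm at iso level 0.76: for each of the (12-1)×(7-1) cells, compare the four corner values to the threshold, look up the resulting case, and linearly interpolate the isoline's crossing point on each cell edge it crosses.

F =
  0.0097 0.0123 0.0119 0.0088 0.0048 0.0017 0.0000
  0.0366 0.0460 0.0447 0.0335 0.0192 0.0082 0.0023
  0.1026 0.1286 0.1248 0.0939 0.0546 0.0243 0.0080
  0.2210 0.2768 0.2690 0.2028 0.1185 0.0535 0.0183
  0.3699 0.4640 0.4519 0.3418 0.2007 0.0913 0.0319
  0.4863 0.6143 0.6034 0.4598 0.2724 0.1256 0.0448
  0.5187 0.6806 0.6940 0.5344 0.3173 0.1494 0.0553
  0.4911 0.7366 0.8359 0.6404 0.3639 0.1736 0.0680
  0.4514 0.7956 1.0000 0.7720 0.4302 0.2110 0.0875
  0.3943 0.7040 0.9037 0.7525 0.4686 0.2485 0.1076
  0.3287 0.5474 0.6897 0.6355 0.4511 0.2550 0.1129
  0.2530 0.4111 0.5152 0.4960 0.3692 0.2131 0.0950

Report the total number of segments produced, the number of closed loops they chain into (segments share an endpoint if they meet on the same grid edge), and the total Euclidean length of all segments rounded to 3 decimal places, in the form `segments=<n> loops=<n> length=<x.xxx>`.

cell (6,1): code 0100 → (6.465,2.000)–(7.000,1.236)
cell (6,2): code 1000 → (7.000,2.388)–(6.465,2.000)
cell (7,0): code 0100 → (7.397,1.000)–(8.000,0.897)
cell (7,1): code 1110 → (7.000,1.236)–(7.397,1.000)
cell (7,2): code 1101 → (7.909,3.000)–(7.000,2.388)
cell (7,3): code 1000 → (8.000,3.035)–(7.909,3.000)
cell (8,0): code 0010 → (8.000,0.897)–(8.389,1.000)
cell (8,1): code 0111 → (8.389,1.000)–(9.000,1.280)
cell (8,2): code 1011 → (9.000,2.950)–(8.615,3.000)
cell (8,3): code 0001 → (8.615,3.000)–(8.000,3.035)
cell (9,1): code 0010 → (9.000,1.280)–(9.671,2.000)
cell (9,2): code 0001 → (9.671,2.000)–(9.000,2.950)
total: 12 segments, chained into 1 closed loop(s), length Σ = 8.087485

segments=12 loops=1 length=8.087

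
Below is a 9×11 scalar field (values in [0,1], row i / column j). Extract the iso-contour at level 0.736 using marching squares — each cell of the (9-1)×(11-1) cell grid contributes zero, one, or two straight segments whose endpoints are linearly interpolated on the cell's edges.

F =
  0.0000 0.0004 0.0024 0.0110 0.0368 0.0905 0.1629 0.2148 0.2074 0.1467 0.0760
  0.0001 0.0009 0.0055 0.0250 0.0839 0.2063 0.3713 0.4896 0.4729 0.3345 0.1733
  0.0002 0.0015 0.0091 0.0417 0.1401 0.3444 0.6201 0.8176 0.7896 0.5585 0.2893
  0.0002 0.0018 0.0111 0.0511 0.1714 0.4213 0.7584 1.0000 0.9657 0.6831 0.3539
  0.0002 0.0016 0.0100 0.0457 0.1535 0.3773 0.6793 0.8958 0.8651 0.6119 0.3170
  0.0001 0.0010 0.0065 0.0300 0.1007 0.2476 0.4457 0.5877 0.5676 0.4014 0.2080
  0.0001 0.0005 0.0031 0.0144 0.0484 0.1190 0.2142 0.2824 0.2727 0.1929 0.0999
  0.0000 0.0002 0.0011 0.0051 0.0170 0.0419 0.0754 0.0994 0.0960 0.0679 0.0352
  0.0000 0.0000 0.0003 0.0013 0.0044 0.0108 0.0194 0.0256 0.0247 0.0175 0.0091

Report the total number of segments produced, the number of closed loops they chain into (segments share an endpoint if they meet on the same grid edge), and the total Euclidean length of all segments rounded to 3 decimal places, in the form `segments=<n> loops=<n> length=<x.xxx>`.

segments=12 loops=1 length=8.801

cell (1,6): code 0100 → (1.751,7.000)–(2.000,6.587)
cell (1,7): code 1100 → (1.831,8.000)–(1.751,7.000)
cell (1,8): code 1000 → (2.000,8.232)–(1.831,8.000)
cell (2,5): code 0100 → (2.838,6.000)–(3.000,5.934)
cell (2,6): code 1110 → (2.000,6.587)–(2.838,6.000)
cell (2,8): code 1001 → (3.000,8.813)–(2.000,8.232)
cell (3,5): code 0010 → (3.000,5.934)–(3.283,6.000)
cell (3,6): code 0111 → (3.283,6.000)–(4.000,6.262)
cell (3,8): code 1001 → (4.000,8.510)–(3.000,8.813)
cell (4,6): code 0010 → (4.000,6.262)–(4.519,7.000)
cell (4,7): code 0011 → (4.519,7.000)–(4.434,8.000)
cell (4,8): code 0001 → (4.434,8.000)–(4.000,8.510)
total: 12 segments, chained into 1 closed loop(s), length Σ = 8.801317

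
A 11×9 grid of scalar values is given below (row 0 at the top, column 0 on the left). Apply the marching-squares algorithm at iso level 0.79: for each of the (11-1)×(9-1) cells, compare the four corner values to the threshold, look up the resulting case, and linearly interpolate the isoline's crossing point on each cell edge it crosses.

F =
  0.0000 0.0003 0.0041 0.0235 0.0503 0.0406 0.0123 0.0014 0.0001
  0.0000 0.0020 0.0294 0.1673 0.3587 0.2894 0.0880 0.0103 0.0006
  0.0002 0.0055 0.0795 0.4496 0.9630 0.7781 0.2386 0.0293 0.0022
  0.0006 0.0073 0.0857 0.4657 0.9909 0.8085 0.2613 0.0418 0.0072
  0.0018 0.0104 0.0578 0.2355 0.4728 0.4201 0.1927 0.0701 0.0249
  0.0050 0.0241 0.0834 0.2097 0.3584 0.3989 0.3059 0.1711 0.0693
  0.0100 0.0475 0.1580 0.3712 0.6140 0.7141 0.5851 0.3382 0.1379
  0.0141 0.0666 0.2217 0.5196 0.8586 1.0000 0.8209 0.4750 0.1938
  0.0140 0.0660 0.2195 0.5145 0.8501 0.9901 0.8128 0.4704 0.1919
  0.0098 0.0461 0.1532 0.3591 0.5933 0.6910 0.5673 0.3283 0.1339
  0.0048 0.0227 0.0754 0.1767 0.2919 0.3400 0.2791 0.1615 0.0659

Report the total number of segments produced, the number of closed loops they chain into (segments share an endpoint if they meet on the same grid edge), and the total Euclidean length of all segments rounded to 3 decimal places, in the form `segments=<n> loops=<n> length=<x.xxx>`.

segments=18 loops=2 length=12.512

cell (1,3): code 0100 → (1.714,4.000)–(2.000,3.663)
cell (1,4): code 1000 → (2.000,4.936)–(1.714,4.000)
cell (2,3): code 0110 → (2.000,3.663)–(3.000,3.617)
cell (2,4): code 1101 → (2.391,5.000)–(2.000,4.936)
cell (2,5): code 1000 → (3.000,5.034)–(2.391,5.000)
cell (3,3): code 0010 → (3.000,3.617)–(3.388,4.000)
cell (3,4): code 0011 → (3.388,4.000)–(3.048,5.000)
cell (3,5): code 0001 → (3.048,5.000)–(3.000,5.034)
cell (6,3): code 0100 → (6.720,4.000)–(7.000,3.798)
cell (6,4): code 1100 → (6.265,5.000)–(6.720,4.000)
cell (6,5): code 1100 → (6.869,6.000)–(6.265,5.000)
cell (6,6): code 1000 → (7.000,6.089)–(6.869,6.000)
cell (7,3): code 0110 → (7.000,3.798)–(8.000,3.821)
cell (7,6): code 1001 → (8.000,6.067)–(7.000,6.089)
cell (8,3): code 0010 → (8.000,3.821)–(8.234,4.000)
cell (8,4): code 0011 → (8.234,4.000)–(8.669,5.000)
cell (8,5): code 0011 → (8.669,5.000)–(8.093,6.000)
cell (8,6): code 0001 → (8.093,6.000)–(8.000,6.067)
total: 18 segments, chained into 2 closed loop(s), length Σ = 12.511984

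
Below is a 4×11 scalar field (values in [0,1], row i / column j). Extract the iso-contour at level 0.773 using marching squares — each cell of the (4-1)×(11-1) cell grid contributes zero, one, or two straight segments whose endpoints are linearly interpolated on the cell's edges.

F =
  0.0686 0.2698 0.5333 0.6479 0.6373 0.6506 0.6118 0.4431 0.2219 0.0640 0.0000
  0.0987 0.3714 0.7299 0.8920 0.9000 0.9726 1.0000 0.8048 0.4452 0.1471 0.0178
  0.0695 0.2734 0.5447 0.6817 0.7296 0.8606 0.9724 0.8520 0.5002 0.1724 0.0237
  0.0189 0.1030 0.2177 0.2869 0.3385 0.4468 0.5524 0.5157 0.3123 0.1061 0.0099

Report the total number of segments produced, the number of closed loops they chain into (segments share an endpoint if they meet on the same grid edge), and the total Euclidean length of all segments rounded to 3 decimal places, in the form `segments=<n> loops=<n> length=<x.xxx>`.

cell (0,2): code 0100 → (0.512,3.000)–(1.000,2.266)
cell (0,3): code 1100 → (0.517,4.000)–(0.512,3.000)
cell (0,4): code 1100 → (0.380,5.000)–(0.517,4.000)
cell (0,5): code 1100 → (0.415,6.000)–(0.380,5.000)
cell (0,6): code 1100 → (0.912,7.000)–(0.415,6.000)
cell (0,7): code 1000 → (1.000,7.088)–(0.912,7.000)
cell (1,2): code 0010 → (1.000,2.266)–(1.566,3.000)
cell (1,3): code 0011 → (1.566,3.000)–(1.745,4.000)
cell (1,4): code 0111 → (1.745,4.000)–(2.000,4.331)
cell (1,7): code 1001 → (2.000,7.225)–(1.000,7.088)
cell (2,4): code 0010 → (2.000,4.331)–(2.212,5.000)
cell (2,5): code 0011 → (2.212,5.000)–(2.475,6.000)
cell (2,6): code 0011 → (2.475,6.000)–(2.235,7.000)
cell (2,7): code 0001 → (2.235,7.000)–(2.000,7.225)
total: 14 segments, chained into 1 closed loop(s), length Σ = 11.591190

segments=14 loops=1 length=11.591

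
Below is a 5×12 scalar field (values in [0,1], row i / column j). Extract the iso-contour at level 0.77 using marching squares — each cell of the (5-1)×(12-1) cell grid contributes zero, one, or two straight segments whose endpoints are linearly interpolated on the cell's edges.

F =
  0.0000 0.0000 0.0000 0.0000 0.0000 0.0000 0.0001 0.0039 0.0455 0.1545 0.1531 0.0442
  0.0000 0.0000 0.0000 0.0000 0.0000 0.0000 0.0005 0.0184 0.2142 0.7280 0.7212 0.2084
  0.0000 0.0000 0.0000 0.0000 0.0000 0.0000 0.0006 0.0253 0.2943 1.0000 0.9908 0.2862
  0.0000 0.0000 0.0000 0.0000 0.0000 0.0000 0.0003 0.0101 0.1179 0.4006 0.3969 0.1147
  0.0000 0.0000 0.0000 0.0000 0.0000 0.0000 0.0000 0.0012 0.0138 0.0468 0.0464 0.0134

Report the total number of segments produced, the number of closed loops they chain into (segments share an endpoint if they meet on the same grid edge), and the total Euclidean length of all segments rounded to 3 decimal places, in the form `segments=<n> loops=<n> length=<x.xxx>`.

segments=6 loops=1 length=4.773

cell (1,8): code 0100 → (1.154,9.000)–(2.000,8.674)
cell (1,9): code 1100 → (1.181,10.000)–(1.154,9.000)
cell (1,10): code 1000 → (2.000,10.313)–(1.181,10.000)
cell (2,8): code 0010 → (2.000,8.674)–(2.384,9.000)
cell (2,9): code 0011 → (2.384,9.000)–(2.372,10.000)
cell (2,10): code 0001 → (2.372,10.000)–(2.000,10.313)
total: 6 segments, chained into 1 closed loop(s), length Σ = 4.773225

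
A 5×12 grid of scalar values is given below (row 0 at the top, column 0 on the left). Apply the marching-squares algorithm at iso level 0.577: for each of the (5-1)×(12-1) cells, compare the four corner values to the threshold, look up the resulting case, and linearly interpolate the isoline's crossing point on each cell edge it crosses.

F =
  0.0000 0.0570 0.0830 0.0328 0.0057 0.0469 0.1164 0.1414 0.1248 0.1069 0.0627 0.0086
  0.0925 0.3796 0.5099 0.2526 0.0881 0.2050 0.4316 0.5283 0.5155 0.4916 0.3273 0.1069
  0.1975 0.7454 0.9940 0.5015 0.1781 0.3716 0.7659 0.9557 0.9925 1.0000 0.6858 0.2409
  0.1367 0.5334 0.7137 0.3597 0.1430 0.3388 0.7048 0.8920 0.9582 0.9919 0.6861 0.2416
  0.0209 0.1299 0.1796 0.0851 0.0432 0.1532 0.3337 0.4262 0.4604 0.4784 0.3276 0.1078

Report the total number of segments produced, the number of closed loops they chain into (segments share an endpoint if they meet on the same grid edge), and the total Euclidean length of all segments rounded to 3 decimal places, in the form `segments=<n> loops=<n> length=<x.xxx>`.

cell (1,0): code 0100 → (1.540,1.000)–(2.000,0.693)
cell (1,1): code 1100 → (1.139,2.000)–(1.540,1.000)
cell (1,2): code 1000 → (2.000,2.847)–(1.139,2.000)
cell (1,5): code 0100 → (1.435,6.000)–(2.000,5.521)
cell (1,6): code 1100 → (1.114,7.000)–(1.435,6.000)
cell (1,7): code 1100 → (1.129,8.000)–(1.114,7.000)
cell (1,8): code 1100 → (1.168,9.000)–(1.129,8.000)
cell (1,9): code 1100 → (1.697,10.000)–(1.168,9.000)
cell (1,10): code 1000 → (2.000,10.245)–(1.697,10.000)
cell (2,0): code 0010 → (2.000,0.693)–(2.794,1.000)
cell (2,1): code 0111 → (2.794,1.000)–(3.000,1.242)
cell (2,2): code 1001 → (3.000,2.386)–(2.000,2.847)
cell (2,5): code 0110 → (2.000,5.521)–(3.000,5.651)
cell (2,10): code 1001 → (3.000,10.245)–(2.000,10.245)
cell (3,1): code 0010 → (3.000,1.242)–(3.256,2.000)
cell (3,2): code 0001 → (3.256,2.000)–(3.000,2.386)
cell (3,5): code 0010 → (3.000,5.651)–(3.344,6.000)
cell (3,6): code 0011 → (3.344,6.000)–(3.676,7.000)
cell (3,7): code 0011 → (3.676,7.000)–(3.766,8.000)
cell (3,8): code 0011 → (3.766,8.000)–(3.808,9.000)
cell (3,9): code 0011 → (3.808,9.000)–(3.304,10.000)
cell (3,10): code 0001 → (3.304,10.000)–(3.000,10.245)
total: 22 segments, chained into 2 closed loop(s), length Σ = 18.753207

segments=22 loops=2 length=18.753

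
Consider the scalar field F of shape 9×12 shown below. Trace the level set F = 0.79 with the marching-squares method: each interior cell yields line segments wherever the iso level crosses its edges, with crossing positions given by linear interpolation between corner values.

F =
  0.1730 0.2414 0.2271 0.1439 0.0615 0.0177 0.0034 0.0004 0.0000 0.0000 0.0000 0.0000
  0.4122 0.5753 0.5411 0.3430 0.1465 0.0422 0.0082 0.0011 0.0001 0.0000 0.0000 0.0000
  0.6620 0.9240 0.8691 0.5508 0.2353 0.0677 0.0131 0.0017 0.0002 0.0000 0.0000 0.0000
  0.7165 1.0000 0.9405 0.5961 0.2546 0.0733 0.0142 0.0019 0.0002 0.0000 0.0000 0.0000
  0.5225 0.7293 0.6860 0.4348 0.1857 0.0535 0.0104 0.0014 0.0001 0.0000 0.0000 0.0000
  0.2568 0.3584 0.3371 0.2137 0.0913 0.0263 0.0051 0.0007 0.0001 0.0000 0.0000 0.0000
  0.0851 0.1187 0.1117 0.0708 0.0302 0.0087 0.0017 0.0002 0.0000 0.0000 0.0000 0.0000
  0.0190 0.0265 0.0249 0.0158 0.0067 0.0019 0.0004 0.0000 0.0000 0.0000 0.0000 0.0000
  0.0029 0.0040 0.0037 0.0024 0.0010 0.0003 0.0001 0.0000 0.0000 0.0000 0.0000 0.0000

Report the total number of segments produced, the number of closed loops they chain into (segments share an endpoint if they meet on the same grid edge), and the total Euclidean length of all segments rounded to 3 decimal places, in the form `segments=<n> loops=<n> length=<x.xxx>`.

segments=8 loops=1 length=6.865

cell (1,0): code 0100 → (1.616,1.000)–(2.000,0.489)
cell (1,1): code 1100 → (1.759,2.000)–(1.616,1.000)
cell (1,2): code 1000 → (2.000,2.249)–(1.759,2.000)
cell (2,0): code 0110 → (2.000,0.489)–(3.000,0.259)
cell (2,2): code 1001 → (3.000,2.437)–(2.000,2.249)
cell (3,0): code 0010 → (3.000,0.259)–(3.776,1.000)
cell (3,1): code 0011 → (3.776,1.000)–(3.591,2.000)
cell (3,2): code 0001 → (3.591,2.000)–(3.000,2.437)
total: 8 segments, chained into 1 closed loop(s), length Σ = 6.864544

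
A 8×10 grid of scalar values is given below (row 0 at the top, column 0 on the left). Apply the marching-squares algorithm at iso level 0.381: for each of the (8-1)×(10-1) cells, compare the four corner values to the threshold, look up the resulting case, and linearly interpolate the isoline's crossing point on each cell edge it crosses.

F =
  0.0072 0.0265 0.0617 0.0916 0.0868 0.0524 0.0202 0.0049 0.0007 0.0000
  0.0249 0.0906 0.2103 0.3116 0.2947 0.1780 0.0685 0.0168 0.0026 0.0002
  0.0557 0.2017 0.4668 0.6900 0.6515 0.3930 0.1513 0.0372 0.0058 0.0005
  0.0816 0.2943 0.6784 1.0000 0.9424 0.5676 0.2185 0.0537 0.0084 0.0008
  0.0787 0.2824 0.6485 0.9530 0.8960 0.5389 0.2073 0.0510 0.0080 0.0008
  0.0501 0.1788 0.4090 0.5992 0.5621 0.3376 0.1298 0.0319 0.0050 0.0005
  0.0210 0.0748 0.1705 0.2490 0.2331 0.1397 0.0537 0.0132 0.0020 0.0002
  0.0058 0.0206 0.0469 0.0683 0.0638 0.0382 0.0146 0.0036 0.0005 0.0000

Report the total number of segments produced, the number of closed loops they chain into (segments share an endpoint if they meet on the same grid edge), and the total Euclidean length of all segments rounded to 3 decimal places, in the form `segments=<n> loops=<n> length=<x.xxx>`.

cell (1,1): code 0100 → (1.665,2.000)–(2.000,1.676)
cell (1,2): code 1100 → (1.183,3.000)–(1.665,2.000)
cell (1,3): code 1100 → (1.242,4.000)–(1.183,3.000)
cell (1,4): code 1100 → (1.944,5.000)–(1.242,4.000)
cell (1,5): code 1000 → (2.000,5.050)–(1.944,5.000)
cell (2,1): code 0110 → (2.000,1.676)–(3.000,1.226)
cell (2,5): code 1001 → (3.000,5.535)–(2.000,5.050)
cell (3,1): code 0110 → (3.000,1.226)–(4.000,1.269)
cell (3,5): code 1001 → (4.000,5.476)–(3.000,5.535)
cell (4,1): code 0110 → (4.000,1.269)–(5.000,1.878)
cell (4,4): code 1011 → (5.000,4.807)–(4.784,5.000)
cell (4,5): code 0001 → (4.784,5.000)–(4.000,5.476)
cell (5,1): code 0010 → (5.000,1.878)–(5.117,2.000)
cell (5,2): code 0011 → (5.117,2.000)–(5.623,3.000)
cell (5,3): code 0011 → (5.623,3.000)–(5.550,4.000)
cell (5,4): code 0001 → (5.550,4.000)–(5.000,4.807)
total: 16 segments, chained into 1 closed loop(s), length Σ = 13.731750

segments=16 loops=1 length=13.732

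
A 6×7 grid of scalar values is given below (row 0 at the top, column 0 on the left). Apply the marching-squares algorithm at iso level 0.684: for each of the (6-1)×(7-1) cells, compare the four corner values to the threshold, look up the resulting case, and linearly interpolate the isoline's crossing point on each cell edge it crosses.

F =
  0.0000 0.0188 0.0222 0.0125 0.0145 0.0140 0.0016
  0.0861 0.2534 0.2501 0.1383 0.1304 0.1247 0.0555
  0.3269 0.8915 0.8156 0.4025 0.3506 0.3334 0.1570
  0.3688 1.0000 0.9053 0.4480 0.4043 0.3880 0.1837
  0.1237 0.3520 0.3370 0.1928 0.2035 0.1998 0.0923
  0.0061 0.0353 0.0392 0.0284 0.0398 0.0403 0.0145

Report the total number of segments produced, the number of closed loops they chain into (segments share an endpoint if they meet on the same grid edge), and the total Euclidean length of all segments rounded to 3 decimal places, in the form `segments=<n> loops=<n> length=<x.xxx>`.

cell (1,0): code 0100 → (1.675,1.000)–(2.000,0.632)
cell (1,1): code 1100 → (1.767,2.000)–(1.675,1.000)
cell (1,2): code 1000 → (2.000,2.319)–(1.767,2.000)
cell (2,0): code 0110 → (2.000,0.632)–(3.000,0.499)
cell (2,2): code 1001 → (3.000,2.484)–(2.000,2.319)
cell (3,0): code 0010 → (3.000,0.499)–(3.488,1.000)
cell (3,1): code 0011 → (3.488,1.000)–(3.389,2.000)
cell (3,2): code 0001 → (3.389,2.000)–(3.000,2.484)
total: 8 segments, chained into 1 closed loop(s), length Σ = 6.236755

segments=8 loops=1 length=6.237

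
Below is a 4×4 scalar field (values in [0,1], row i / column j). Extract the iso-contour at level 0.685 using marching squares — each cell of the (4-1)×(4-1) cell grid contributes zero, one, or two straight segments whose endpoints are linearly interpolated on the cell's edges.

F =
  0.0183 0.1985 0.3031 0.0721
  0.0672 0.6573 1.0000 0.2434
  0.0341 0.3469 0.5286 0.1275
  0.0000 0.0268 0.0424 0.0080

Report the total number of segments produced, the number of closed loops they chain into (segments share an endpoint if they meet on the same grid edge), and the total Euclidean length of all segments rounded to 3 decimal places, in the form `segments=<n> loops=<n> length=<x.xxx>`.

segments=4 loops=1 length=3.563

cell (0,1): code 0100 → (0.548,2.000)–(1.000,1.081)
cell (0,2): code 1000 → (1.000,2.416)–(0.548,2.000)
cell (1,1): code 0010 → (1.000,1.081)–(1.668,2.000)
cell (1,2): code 0001 → (1.668,2.000)–(1.000,2.416)
total: 4 segments, chained into 1 closed loop(s), length Σ = 3.562527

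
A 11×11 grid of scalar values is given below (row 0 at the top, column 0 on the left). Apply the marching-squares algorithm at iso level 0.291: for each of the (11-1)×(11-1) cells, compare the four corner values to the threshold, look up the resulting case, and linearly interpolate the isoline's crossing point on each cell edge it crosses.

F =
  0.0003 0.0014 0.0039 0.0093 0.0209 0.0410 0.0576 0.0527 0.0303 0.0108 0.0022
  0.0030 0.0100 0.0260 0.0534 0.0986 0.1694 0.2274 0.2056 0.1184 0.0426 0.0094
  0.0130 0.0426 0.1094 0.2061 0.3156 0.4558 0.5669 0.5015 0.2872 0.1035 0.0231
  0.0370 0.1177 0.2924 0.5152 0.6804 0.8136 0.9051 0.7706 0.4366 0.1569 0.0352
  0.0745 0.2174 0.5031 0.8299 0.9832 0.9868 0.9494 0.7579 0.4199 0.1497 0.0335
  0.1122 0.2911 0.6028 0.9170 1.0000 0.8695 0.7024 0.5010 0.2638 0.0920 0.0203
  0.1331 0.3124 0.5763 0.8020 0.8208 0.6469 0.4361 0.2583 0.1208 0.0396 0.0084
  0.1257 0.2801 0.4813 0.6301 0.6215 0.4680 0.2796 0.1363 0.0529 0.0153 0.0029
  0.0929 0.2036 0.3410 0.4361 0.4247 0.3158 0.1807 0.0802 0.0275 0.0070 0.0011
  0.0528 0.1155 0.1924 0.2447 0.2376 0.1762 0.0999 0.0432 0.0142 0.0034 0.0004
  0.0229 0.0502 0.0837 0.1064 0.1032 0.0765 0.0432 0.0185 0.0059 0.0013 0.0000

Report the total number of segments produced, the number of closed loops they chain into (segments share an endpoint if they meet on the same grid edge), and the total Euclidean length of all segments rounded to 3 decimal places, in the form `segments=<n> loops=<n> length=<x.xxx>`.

segments=30 loops=1 length=23.437

cell (1,3): code 0100 → (1.887,4.000)–(2.000,3.775)
cell (1,4): code 1100 → (1.425,5.000)–(1.887,4.000)
cell (1,5): code 1100 → (1.187,6.000)–(1.425,5.000)
cell (1,6): code 1100 → (1.289,7.000)–(1.187,6.000)
cell (1,7): code 1000 → (2.000,7.982)–(1.289,7.000)
cell (2,1): code 0100 → (2.992,2.000)–(3.000,1.992)
cell (2,2): code 1100 → (2.275,3.000)–(2.992,2.000)
cell (2,3): code 1110 → (2.000,3.775)–(2.275,3.000)
cell (2,7): code 1101 → (2.025,8.000)–(2.000,7.982)
cell (2,8): code 1000 → (3.000,8.521)–(2.025,8.000)
cell (3,1): code 0110 → (3.000,1.992)–(4.000,1.258)
cell (3,8): code 1001 → (4.000,8.477)–(3.000,8.521)
cell (4,0): code 0100 → (4.999,1.000)–(5.000,0.999)
cell (4,1): code 1110 → (4.000,1.258)–(4.999,1.000)
cell (4,7): code 1011 → (5.000,7.885)–(4.826,8.000)
cell (4,8): code 0001 → (4.826,8.000)–(4.000,8.477)
cell (5,0): code 0110 → (5.000,0.999)–(6.000,0.881)
cell (5,6): code 1011 → (6.000,6.816)–(5.865,7.000)
cell (5,7): code 0001 → (5.865,7.000)–(5.000,7.885)
cell (6,0): code 0010 → (6.000,0.881)–(6.663,1.000)
cell (6,1): code 0111 → (6.663,1.000)–(7.000,1.054)
cell (6,5): code 1011 → (7.000,5.939)–(6.927,6.000)
cell (6,6): code 0001 → (6.927,6.000)–(6.000,6.816)
cell (7,1): code 0110 → (7.000,1.054)–(8.000,1.636)
cell (7,5): code 1001 → (8.000,5.184)–(7.000,5.939)
cell (8,1): code 0010 → (8.000,1.636)–(8.336,2.000)
cell (8,2): code 0011 → (8.336,2.000)–(8.758,3.000)
cell (8,3): code 0011 → (8.758,3.000)–(8.715,4.000)
cell (8,4): code 0011 → (8.715,4.000)–(8.178,5.000)
cell (8,5): code 0001 → (8.178,5.000)–(8.000,5.184)
total: 30 segments, chained into 1 closed loop(s), length Σ = 23.436655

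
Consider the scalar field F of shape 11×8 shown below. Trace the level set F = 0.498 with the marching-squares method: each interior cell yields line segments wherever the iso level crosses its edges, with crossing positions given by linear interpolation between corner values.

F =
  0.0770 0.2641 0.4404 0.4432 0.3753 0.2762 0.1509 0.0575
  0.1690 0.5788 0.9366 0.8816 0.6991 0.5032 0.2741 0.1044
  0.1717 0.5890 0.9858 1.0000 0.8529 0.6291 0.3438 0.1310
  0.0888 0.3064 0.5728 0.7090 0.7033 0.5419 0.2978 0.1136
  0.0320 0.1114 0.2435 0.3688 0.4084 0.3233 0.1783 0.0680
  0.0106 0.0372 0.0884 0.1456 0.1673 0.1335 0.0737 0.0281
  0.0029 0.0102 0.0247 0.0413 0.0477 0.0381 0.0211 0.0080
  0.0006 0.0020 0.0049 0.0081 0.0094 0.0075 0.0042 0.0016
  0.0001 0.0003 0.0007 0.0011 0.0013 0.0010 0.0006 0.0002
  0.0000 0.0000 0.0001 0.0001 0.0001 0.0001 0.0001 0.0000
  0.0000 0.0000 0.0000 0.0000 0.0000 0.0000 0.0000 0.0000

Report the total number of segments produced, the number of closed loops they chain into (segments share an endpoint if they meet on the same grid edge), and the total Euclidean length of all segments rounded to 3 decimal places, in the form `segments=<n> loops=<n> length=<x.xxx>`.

cell (0,0): code 0100 → (0.743,1.000)–(1.000,0.803)
cell (0,1): code 1100 → (0.116,2.000)–(0.743,1.000)
cell (0,2): code 1100 → (0.125,3.000)–(0.116,2.000)
cell (0,3): code 1100 → (0.379,4.000)–(0.125,3.000)
cell (0,4): code 1100 → (0.977,5.000)–(0.379,4.000)
cell (0,5): code 1000 → (1.000,5.023)–(0.977,5.000)
cell (1,0): code 0110 → (1.000,0.803)–(2.000,0.782)
cell (1,5): code 1001 → (2.000,5.460)–(1.000,5.023)
cell (2,0): code 0010 → (2.000,0.782)–(2.322,1.000)
cell (2,1): code 0111 → (2.322,1.000)–(3.000,1.719)
cell (2,5): code 1001 → (3.000,5.180)–(2.000,5.460)
cell (3,1): code 0010 → (3.000,1.719)–(3.227,2.000)
cell (3,2): code 0011 → (3.227,2.000)–(3.620,3.000)
cell (3,3): code 0011 → (3.620,3.000)–(3.696,4.000)
cell (3,4): code 0011 → (3.696,4.000)–(3.201,5.000)
cell (3,5): code 0001 → (3.201,5.000)–(3.000,5.180)
total: 16 segments, chained into 1 closed loop(s), length Σ = 13.064588

segments=16 loops=1 length=13.065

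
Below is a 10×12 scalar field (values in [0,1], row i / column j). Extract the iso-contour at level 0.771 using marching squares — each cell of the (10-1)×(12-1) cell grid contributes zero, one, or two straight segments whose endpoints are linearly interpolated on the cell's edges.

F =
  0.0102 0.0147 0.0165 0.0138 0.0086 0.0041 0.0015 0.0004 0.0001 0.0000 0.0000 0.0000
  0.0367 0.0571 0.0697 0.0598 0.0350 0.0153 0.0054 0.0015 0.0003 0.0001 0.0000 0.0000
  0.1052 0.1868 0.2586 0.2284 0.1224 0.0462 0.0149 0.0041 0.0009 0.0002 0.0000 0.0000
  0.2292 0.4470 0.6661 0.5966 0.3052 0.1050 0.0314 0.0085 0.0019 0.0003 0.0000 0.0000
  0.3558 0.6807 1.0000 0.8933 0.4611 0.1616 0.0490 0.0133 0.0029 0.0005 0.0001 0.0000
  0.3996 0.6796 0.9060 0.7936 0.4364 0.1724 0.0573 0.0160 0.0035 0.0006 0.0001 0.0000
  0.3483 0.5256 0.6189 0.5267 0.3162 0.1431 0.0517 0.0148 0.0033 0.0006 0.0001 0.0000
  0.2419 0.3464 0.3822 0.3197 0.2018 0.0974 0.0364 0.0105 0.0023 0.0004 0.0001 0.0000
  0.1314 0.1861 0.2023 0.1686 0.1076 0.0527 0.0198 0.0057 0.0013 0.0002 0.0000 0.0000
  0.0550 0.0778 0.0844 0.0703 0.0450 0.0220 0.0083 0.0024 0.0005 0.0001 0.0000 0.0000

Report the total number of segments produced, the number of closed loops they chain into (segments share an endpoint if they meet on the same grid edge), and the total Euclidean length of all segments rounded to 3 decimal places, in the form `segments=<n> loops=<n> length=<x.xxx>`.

segments=8 loops=1 length=6.497

cell (3,1): code 0100 → (3.314,2.000)–(4.000,1.283)
cell (3,2): code 1100 → (3.588,3.000)–(3.314,2.000)
cell (3,3): code 1000 → (4.000,3.283)–(3.588,3.000)
cell (4,1): code 0110 → (4.000,1.283)–(5.000,1.404)
cell (4,3): code 1001 → (5.000,3.063)–(4.000,3.283)
cell (5,1): code 0010 → (5.000,1.404)–(5.470,2.000)
cell (5,2): code 0011 → (5.470,2.000)–(5.085,3.000)
cell (5,3): code 0001 → (5.085,3.000)–(5.000,3.063)
total: 8 segments, chained into 1 closed loop(s), length Σ = 6.497052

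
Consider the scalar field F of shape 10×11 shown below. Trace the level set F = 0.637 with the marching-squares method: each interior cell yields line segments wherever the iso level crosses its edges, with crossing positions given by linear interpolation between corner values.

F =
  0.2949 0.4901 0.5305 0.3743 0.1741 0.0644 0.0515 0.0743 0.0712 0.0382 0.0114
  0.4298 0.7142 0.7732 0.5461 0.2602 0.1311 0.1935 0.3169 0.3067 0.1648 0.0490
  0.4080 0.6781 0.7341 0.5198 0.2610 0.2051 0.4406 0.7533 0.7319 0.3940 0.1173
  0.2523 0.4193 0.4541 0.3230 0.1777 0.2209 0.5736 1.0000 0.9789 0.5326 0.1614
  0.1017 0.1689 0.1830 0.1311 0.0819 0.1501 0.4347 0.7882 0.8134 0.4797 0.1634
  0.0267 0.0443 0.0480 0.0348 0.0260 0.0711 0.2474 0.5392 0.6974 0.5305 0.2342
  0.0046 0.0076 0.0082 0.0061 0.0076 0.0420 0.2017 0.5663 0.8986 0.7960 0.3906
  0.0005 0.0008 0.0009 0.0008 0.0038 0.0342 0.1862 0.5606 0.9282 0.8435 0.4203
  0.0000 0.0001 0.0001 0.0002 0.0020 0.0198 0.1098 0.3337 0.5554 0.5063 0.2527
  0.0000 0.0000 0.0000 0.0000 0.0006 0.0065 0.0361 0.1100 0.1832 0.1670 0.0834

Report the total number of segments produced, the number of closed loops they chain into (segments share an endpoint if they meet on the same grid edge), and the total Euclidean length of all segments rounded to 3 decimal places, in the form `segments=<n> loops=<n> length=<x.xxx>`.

segments=26 loops=2 length=22.212

cell (0,0): code 0100 → (0.656,1.000)–(1.000,0.729)
cell (0,1): code 1100 → (0.439,2.000)–(0.656,1.000)
cell (0,2): code 1000 → (1.000,2.600)–(0.439,2.000)
cell (1,0): code 0110 → (1.000,0.729)–(2.000,0.848)
cell (1,2): code 1001 → (2.000,2.453)–(1.000,2.600)
cell (1,6): code 0100 → (1.734,7.000)–(2.000,6.628)
cell (1,7): code 1100 → (1.777,8.000)–(1.734,7.000)
cell (1,8): code 1000 → (2.000,8.281)–(1.777,8.000)
cell (2,0): code 0010 → (2.000,0.848)–(2.159,1.000)
cell (2,1): code 0011 → (2.159,1.000)–(2.347,2.000)
cell (2,2): code 0001 → (2.347,2.000)–(2.000,2.453)
cell (2,6): code 0110 → (2.000,6.628)–(3.000,6.149)
cell (2,8): code 1001 → (3.000,8.766)–(2.000,8.281)
cell (3,6): code 0110 → (3.000,6.149)–(4.000,6.572)
cell (3,8): code 1001 → (4.000,8.529)–(3.000,8.766)
cell (4,6): code 0010 → (4.000,6.572)–(4.607,7.000)
cell (4,7): code 0111 → (4.607,7.000)–(5.000,7.618)
cell (4,8): code 1001 → (5.000,8.362)–(4.000,8.529)
cell (5,7): code 0110 → (5.000,7.618)–(6.000,7.213)
cell (5,8): code 1101 → (5.401,9.000)–(5.000,8.362)
cell (5,9): code 1000 → (6.000,9.392)–(5.401,9.000)
cell (6,7): code 0110 → (6.000,7.213)–(7.000,7.208)
cell (6,9): code 1001 → (7.000,9.488)–(6.000,9.392)
cell (7,7): code 0010 → (7.000,7.208)–(7.781,8.000)
cell (7,8): code 0011 → (7.781,8.000)–(7.612,9.000)
cell (7,9): code 0001 → (7.612,9.000)–(7.000,9.488)
total: 26 segments, chained into 2 closed loop(s), length Σ = 22.212353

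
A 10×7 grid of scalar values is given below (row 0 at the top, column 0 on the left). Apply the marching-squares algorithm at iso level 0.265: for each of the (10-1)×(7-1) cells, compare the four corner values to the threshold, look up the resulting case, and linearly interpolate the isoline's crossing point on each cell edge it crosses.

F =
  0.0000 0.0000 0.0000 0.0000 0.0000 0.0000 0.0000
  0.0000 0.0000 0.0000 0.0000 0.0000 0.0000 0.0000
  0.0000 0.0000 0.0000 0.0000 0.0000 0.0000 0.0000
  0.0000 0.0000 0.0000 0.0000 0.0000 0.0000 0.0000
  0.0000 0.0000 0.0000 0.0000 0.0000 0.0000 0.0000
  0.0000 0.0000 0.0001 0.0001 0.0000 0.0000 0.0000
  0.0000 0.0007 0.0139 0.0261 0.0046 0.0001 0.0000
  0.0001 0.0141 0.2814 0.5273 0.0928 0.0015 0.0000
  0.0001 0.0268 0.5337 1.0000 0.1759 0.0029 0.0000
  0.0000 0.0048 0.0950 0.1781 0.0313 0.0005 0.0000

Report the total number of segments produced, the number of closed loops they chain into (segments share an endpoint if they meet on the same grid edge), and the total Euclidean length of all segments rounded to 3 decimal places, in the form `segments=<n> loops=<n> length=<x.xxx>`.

segments=8 loops=1 length=7.244

cell (6,1): code 0100 → (6.939,2.000)–(7.000,1.939)
cell (6,2): code 1100 → (6.477,3.000)–(6.939,2.000)
cell (6,3): code 1000 → (7.000,3.604)–(6.477,3.000)
cell (7,1): code 0110 → (7.000,1.939)–(8.000,1.470)
cell (7,3): code 1001 → (8.000,3.892)–(7.000,3.604)
cell (8,1): code 0010 → (8.000,1.470)–(8.612,2.000)
cell (8,2): code 0011 → (8.612,2.000)–(8.894,3.000)
cell (8,3): code 0001 → (8.894,3.000)–(8.000,3.892)
total: 8 segments, chained into 1 closed loop(s), length Σ = 7.244334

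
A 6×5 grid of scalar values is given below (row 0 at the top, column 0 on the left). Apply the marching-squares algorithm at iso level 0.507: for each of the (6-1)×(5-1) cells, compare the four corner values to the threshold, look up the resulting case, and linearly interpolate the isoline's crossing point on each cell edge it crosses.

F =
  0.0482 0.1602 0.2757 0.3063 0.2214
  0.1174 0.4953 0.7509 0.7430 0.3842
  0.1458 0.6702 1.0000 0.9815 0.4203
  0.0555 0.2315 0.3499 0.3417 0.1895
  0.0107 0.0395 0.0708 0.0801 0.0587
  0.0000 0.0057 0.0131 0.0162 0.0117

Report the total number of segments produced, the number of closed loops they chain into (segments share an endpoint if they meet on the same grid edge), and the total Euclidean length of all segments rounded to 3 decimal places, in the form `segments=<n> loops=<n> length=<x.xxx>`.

cell (0,1): code 0100 → (0.487,2.000)–(1.000,1.046)
cell (0,2): code 1100 → (0.460,3.000)–(0.487,2.000)
cell (0,3): code 1000 → (1.000,3.658)–(0.460,3.000)
cell (1,0): code 0100 → (1.067,1.000)–(2.000,0.689)
cell (1,1): code 1110 → (1.000,1.046)–(1.067,1.000)
cell (1,3): code 1001 → (2.000,3.846)–(1.000,3.658)
cell (2,0): code 0010 → (2.000,0.689)–(2.372,1.000)
cell (2,1): code 0011 → (2.372,1.000)–(2.758,2.000)
cell (2,2): code 0011 → (2.758,2.000)–(2.742,3.000)
cell (2,3): code 0001 → (2.742,3.000)–(2.000,3.846)
total: 10 segments, chained into 1 closed loop(s), length Σ = 8.699198

segments=10 loops=1 length=8.699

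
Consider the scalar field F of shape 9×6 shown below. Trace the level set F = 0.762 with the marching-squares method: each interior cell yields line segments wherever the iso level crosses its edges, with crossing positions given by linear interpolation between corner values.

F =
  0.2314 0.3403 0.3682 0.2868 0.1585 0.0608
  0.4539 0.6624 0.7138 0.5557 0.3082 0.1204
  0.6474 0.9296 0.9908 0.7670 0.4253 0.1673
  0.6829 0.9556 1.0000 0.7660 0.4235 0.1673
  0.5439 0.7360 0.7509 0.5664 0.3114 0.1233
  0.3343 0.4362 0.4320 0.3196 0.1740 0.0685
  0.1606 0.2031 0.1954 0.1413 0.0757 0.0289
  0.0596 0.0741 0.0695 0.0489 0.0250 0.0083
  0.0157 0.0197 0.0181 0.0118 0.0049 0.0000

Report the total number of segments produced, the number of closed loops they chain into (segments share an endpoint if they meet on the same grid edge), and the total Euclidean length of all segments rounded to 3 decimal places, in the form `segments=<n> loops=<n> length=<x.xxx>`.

segments=10 loops=1 length=8.727

cell (1,0): code 0100 → (1.373,1.000)–(2.000,0.406)
cell (1,1): code 1100 → (1.174,2.000)–(1.373,1.000)
cell (1,2): code 1100 → (1.976,3.000)–(1.174,2.000)
cell (1,3): code 1000 → (2.000,3.015)–(1.976,3.000)
cell (2,0): code 0110 → (2.000,0.406)–(3.000,0.290)
cell (2,3): code 1001 → (3.000,3.012)–(2.000,3.015)
cell (3,0): code 0010 → (3.000,0.290)–(3.882,1.000)
cell (3,1): code 0011 → (3.882,1.000)–(3.955,2.000)
cell (3,2): code 0011 → (3.955,2.000)–(3.020,3.000)
cell (3,3): code 0001 → (3.020,3.000)–(3.000,3.012)
total: 10 segments, chained into 1 closed loop(s), length Σ = 8.727111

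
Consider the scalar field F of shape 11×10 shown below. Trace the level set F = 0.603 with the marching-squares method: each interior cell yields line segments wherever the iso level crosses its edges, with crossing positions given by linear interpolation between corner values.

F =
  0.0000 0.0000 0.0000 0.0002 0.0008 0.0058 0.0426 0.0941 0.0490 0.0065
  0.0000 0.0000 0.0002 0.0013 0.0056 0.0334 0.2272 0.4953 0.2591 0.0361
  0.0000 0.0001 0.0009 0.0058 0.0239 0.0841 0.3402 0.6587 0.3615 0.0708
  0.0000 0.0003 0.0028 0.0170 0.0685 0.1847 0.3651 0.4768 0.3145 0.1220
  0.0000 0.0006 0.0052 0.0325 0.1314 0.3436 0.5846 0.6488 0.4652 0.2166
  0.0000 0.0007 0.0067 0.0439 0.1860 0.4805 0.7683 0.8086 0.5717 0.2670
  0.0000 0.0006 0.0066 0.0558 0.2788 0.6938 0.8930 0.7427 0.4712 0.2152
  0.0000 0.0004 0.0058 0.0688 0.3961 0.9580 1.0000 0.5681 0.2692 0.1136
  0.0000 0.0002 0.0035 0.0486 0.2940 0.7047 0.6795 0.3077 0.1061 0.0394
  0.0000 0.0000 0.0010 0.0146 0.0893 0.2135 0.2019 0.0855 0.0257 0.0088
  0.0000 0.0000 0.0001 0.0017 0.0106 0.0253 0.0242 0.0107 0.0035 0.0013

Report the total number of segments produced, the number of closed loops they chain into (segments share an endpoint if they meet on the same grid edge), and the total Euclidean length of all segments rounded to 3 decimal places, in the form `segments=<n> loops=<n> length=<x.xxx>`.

cell (1,6): code 0100 → (1.659,7.000)–(2.000,6.825)
cell (1,7): code 1000 → (2.000,7.187)–(1.659,7.000)
cell (2,6): code 0010 → (2.000,6.825)–(2.306,7.000)
cell (2,7): code 0001 → (2.306,7.000)–(2.000,7.187)
cell (3,6): code 0100 → (3.734,7.000)–(4.000,6.287)
cell (3,7): code 1000 → (4.000,7.249)–(3.734,7.000)
cell (4,5): code 0100 → (4.100,6.000)–(5.000,5.426)
cell (4,6): code 1110 → (4.000,6.287)–(4.100,6.000)
cell (4,7): code 1001 → (5.000,7.868)–(4.000,7.249)
cell (5,4): code 0100 → (5.574,5.000)–(6.000,4.781)
cell (5,5): code 1110 → (5.000,5.426)–(5.574,5.000)
cell (5,7): code 1001 → (6.000,7.515)–(5.000,7.868)
cell (6,4): code 0110 → (6.000,4.781)–(7.000,4.368)
cell (6,6): code 1011 → (7.000,6.919)–(6.800,7.000)
cell (6,7): code 0001 → (6.800,7.000)–(6.000,7.515)
cell (7,4): code 0110 → (7.000,4.368)–(8.000,4.752)
cell (7,6): code 1001 → (8.000,6.206)–(7.000,6.919)
cell (8,4): code 0010 → (8.000,4.752)–(8.207,5.000)
cell (8,5): code 0011 → (8.207,5.000)–(8.160,6.000)
cell (8,6): code 0001 → (8.160,6.000)–(8.000,6.206)
total: 20 segments, chained into 2 closed loop(s), length Σ = 13.544171

segments=20 loops=2 length=13.544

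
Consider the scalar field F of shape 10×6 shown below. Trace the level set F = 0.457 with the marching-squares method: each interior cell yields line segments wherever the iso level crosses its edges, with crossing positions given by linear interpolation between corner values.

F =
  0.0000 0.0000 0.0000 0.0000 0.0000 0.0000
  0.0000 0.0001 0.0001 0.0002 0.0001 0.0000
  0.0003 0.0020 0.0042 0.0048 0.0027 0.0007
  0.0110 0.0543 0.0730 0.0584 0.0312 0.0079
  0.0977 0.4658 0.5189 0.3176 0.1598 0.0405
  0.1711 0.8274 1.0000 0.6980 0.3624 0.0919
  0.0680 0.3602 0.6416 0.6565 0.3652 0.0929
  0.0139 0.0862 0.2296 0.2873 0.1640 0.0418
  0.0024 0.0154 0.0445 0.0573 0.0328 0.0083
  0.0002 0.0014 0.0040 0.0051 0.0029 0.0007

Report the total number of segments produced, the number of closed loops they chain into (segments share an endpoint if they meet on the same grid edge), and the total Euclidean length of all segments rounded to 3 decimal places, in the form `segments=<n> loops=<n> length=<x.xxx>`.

cell (3,0): code 0100 → (3.979,1.000)–(4.000,0.976)
cell (3,1): code 1100 → (3.861,2.000)–(3.979,1.000)
cell (3,2): code 1000 → (4.000,2.308)–(3.861,2.000)
cell (4,0): code 0110 → (4.000,0.976)–(5.000,0.436)
cell (4,2): code 1101 → (4.366,3.000)–(4.000,2.308)
cell (4,3): code 1000 → (5.000,3.718)–(4.366,3.000)
cell (5,0): code 0010 → (5.000,0.436)–(5.793,1.000)
cell (5,1): code 0111 → (5.793,1.000)–(6.000,1.344)
cell (5,3): code 1001 → (6.000,3.685)–(5.000,3.718)
cell (6,1): code 0010 → (6.000,1.344)–(6.448,2.000)
cell (6,2): code 0011 → (6.448,2.000)–(6.540,3.000)
cell (6,3): code 0001 → (6.540,3.000)–(6.000,3.685)
total: 12 segments, chained into 1 closed loop(s), length Σ = 9.300492

segments=12 loops=1 length=9.300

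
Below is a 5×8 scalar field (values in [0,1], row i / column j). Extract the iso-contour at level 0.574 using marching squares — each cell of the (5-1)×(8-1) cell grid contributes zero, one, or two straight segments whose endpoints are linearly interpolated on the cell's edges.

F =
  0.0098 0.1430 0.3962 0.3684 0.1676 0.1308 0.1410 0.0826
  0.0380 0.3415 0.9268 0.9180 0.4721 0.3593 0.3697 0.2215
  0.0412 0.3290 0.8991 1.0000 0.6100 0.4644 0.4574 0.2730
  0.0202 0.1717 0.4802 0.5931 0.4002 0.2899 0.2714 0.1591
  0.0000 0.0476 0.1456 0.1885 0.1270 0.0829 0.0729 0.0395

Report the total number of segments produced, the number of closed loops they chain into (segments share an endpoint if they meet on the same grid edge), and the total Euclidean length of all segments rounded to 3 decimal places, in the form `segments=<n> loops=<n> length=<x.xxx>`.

segments=12 loops=1 length=8.659

cell (0,1): code 0100 → (0.335,2.000)–(1.000,1.397)
cell (0,2): code 1100 → (0.374,3.000)–(0.335,2.000)
cell (0,3): code 1000 → (1.000,3.771)–(0.374,3.000)
cell (1,1): code 0110 → (1.000,1.397)–(2.000,1.430)
cell (1,3): code 1101 → (1.739,4.000)–(1.000,3.771)
cell (1,4): code 1000 → (2.000,4.247)–(1.739,4.000)
cell (2,1): code 0010 → (2.000,1.430)–(2.776,2.000)
cell (2,2): code 0111 → (2.776,2.000)–(3.000,2.831)
cell (2,3): code 1011 → (3.000,3.099)–(2.172,4.000)
cell (2,4): code 0001 → (2.172,4.000)–(2.000,4.247)
cell (3,2): code 0010 → (3.000,2.831)–(3.047,3.000)
cell (3,3): code 0001 → (3.047,3.000)–(3.000,3.099)
total: 12 segments, chained into 1 closed loop(s), length Σ = 8.658993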